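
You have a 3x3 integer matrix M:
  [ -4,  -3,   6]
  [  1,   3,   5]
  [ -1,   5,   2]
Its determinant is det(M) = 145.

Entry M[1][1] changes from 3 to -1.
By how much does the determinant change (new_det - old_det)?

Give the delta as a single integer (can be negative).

Answer: 8

Derivation:
Cofactor C_11 = -2
Entry delta = -1 - 3 = -4
Det delta = entry_delta * cofactor = -4 * -2 = 8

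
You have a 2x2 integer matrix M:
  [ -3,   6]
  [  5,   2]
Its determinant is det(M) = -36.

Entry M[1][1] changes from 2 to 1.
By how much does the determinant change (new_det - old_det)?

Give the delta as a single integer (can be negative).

Cofactor C_11 = -3
Entry delta = 1 - 2 = -1
Det delta = entry_delta * cofactor = -1 * -3 = 3

Answer: 3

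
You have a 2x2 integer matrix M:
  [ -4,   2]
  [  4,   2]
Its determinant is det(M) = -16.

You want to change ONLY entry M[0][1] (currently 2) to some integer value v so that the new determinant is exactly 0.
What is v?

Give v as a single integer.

Answer: -2

Derivation:
det is linear in entry M[0][1]: det = old_det + (v - 2) * C_01
Cofactor C_01 = -4
Want det = 0: -16 + (v - 2) * -4 = 0
  (v - 2) = 16 / -4 = -4
  v = 2 + (-4) = -2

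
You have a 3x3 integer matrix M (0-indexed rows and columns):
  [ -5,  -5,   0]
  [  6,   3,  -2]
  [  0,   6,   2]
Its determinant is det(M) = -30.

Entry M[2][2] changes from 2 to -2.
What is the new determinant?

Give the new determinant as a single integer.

det is linear in row 2: changing M[2][2] by delta changes det by delta * cofactor(2,2).
Cofactor C_22 = (-1)^(2+2) * minor(2,2) = 15
Entry delta = -2 - 2 = -4
Det delta = -4 * 15 = -60
New det = -30 + -60 = -90

Answer: -90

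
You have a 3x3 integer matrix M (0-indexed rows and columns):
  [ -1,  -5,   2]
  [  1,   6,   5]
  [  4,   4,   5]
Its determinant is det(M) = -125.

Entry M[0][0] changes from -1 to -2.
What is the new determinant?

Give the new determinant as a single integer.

Answer: -135

Derivation:
det is linear in row 0: changing M[0][0] by delta changes det by delta * cofactor(0,0).
Cofactor C_00 = (-1)^(0+0) * minor(0,0) = 10
Entry delta = -2 - -1 = -1
Det delta = -1 * 10 = -10
New det = -125 + -10 = -135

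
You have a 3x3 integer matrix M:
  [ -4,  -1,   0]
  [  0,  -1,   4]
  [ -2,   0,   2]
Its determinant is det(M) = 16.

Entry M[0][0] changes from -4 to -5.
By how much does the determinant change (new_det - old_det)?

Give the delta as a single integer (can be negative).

Cofactor C_00 = -2
Entry delta = -5 - -4 = -1
Det delta = entry_delta * cofactor = -1 * -2 = 2

Answer: 2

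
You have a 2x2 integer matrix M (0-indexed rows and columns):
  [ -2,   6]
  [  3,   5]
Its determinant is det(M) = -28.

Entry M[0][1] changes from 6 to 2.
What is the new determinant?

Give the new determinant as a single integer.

Answer: -16

Derivation:
det is linear in row 0: changing M[0][1] by delta changes det by delta * cofactor(0,1).
Cofactor C_01 = (-1)^(0+1) * minor(0,1) = -3
Entry delta = 2 - 6 = -4
Det delta = -4 * -3 = 12
New det = -28 + 12 = -16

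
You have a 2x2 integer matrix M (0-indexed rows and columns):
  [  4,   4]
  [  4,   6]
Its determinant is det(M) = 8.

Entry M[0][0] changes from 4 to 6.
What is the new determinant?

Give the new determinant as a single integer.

det is linear in row 0: changing M[0][0] by delta changes det by delta * cofactor(0,0).
Cofactor C_00 = (-1)^(0+0) * minor(0,0) = 6
Entry delta = 6 - 4 = 2
Det delta = 2 * 6 = 12
New det = 8 + 12 = 20

Answer: 20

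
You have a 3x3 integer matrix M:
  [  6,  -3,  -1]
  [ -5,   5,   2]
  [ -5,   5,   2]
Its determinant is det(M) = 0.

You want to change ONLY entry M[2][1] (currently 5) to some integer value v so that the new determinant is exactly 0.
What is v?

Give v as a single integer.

Answer: 5

Derivation:
det is linear in entry M[2][1]: det = old_det + (v - 5) * C_21
Cofactor C_21 = -7
Want det = 0: 0 + (v - 5) * -7 = 0
  (v - 5) = 0 / -7 = 0
  v = 5 + (0) = 5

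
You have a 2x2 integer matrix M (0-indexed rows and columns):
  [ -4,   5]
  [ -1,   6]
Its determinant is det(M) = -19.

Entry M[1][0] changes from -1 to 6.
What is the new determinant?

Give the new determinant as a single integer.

Answer: -54

Derivation:
det is linear in row 1: changing M[1][0] by delta changes det by delta * cofactor(1,0).
Cofactor C_10 = (-1)^(1+0) * minor(1,0) = -5
Entry delta = 6 - -1 = 7
Det delta = 7 * -5 = -35
New det = -19 + -35 = -54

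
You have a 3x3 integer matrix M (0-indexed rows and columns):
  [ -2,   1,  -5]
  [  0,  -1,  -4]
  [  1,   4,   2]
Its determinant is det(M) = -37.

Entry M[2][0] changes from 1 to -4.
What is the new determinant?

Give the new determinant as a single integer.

det is linear in row 2: changing M[2][0] by delta changes det by delta * cofactor(2,0).
Cofactor C_20 = (-1)^(2+0) * minor(2,0) = -9
Entry delta = -4 - 1 = -5
Det delta = -5 * -9 = 45
New det = -37 + 45 = 8

Answer: 8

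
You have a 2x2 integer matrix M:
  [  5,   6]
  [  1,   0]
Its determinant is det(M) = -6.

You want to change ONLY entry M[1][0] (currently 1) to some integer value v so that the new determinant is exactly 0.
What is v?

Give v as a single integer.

det is linear in entry M[1][0]: det = old_det + (v - 1) * C_10
Cofactor C_10 = -6
Want det = 0: -6 + (v - 1) * -6 = 0
  (v - 1) = 6 / -6 = -1
  v = 1 + (-1) = 0

Answer: 0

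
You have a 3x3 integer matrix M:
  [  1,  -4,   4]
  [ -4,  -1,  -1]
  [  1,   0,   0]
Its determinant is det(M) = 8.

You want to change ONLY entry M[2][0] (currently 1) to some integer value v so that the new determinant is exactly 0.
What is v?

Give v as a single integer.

det is linear in entry M[2][0]: det = old_det + (v - 1) * C_20
Cofactor C_20 = 8
Want det = 0: 8 + (v - 1) * 8 = 0
  (v - 1) = -8 / 8 = -1
  v = 1 + (-1) = 0

Answer: 0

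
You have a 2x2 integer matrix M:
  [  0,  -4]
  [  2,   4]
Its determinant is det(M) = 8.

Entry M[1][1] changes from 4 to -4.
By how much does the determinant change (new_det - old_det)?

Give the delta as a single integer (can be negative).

Cofactor C_11 = 0
Entry delta = -4 - 4 = -8
Det delta = entry_delta * cofactor = -8 * 0 = 0

Answer: 0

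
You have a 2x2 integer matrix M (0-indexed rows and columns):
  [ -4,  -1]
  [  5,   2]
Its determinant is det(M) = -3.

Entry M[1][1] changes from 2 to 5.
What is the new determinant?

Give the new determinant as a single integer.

det is linear in row 1: changing M[1][1] by delta changes det by delta * cofactor(1,1).
Cofactor C_11 = (-1)^(1+1) * minor(1,1) = -4
Entry delta = 5 - 2 = 3
Det delta = 3 * -4 = -12
New det = -3 + -12 = -15

Answer: -15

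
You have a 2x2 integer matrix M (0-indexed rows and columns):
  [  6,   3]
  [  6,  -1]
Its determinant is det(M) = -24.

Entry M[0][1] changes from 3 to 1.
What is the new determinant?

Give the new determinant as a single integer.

Answer: -12

Derivation:
det is linear in row 0: changing M[0][1] by delta changes det by delta * cofactor(0,1).
Cofactor C_01 = (-1)^(0+1) * minor(0,1) = -6
Entry delta = 1 - 3 = -2
Det delta = -2 * -6 = 12
New det = -24 + 12 = -12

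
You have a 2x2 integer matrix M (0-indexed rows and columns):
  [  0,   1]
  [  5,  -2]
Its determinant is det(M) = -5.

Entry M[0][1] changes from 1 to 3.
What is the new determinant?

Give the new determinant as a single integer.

Answer: -15

Derivation:
det is linear in row 0: changing M[0][1] by delta changes det by delta * cofactor(0,1).
Cofactor C_01 = (-1)^(0+1) * minor(0,1) = -5
Entry delta = 3 - 1 = 2
Det delta = 2 * -5 = -10
New det = -5 + -10 = -15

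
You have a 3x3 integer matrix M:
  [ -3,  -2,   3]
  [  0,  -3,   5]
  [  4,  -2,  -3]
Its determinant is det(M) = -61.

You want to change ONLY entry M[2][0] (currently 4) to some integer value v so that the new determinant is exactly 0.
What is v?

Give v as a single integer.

Answer: -57

Derivation:
det is linear in entry M[2][0]: det = old_det + (v - 4) * C_20
Cofactor C_20 = -1
Want det = 0: -61 + (v - 4) * -1 = 0
  (v - 4) = 61 / -1 = -61
  v = 4 + (-61) = -57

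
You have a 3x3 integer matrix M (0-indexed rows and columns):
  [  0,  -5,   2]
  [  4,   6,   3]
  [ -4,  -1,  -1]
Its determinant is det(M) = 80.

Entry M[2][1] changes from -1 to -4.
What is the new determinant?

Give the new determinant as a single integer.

Answer: 56

Derivation:
det is linear in row 2: changing M[2][1] by delta changes det by delta * cofactor(2,1).
Cofactor C_21 = (-1)^(2+1) * minor(2,1) = 8
Entry delta = -4 - -1 = -3
Det delta = -3 * 8 = -24
New det = 80 + -24 = 56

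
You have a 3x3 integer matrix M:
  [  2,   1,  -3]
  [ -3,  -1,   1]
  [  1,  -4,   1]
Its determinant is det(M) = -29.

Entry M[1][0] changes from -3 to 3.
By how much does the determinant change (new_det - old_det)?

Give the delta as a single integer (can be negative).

Answer: 66

Derivation:
Cofactor C_10 = 11
Entry delta = 3 - -3 = 6
Det delta = entry_delta * cofactor = 6 * 11 = 66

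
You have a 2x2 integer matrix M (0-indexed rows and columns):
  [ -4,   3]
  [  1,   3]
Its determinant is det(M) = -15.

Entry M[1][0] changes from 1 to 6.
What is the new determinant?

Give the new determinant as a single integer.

Answer: -30

Derivation:
det is linear in row 1: changing M[1][0] by delta changes det by delta * cofactor(1,0).
Cofactor C_10 = (-1)^(1+0) * minor(1,0) = -3
Entry delta = 6 - 1 = 5
Det delta = 5 * -3 = -15
New det = -15 + -15 = -30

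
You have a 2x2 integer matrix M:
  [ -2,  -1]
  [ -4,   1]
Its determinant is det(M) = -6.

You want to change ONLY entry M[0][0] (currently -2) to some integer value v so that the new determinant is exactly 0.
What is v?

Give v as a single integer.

Answer: 4

Derivation:
det is linear in entry M[0][0]: det = old_det + (v - -2) * C_00
Cofactor C_00 = 1
Want det = 0: -6 + (v - -2) * 1 = 0
  (v - -2) = 6 / 1 = 6
  v = -2 + (6) = 4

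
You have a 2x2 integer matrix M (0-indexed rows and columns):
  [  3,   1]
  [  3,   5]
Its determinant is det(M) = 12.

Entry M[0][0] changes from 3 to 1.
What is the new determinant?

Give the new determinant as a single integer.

det is linear in row 0: changing M[0][0] by delta changes det by delta * cofactor(0,0).
Cofactor C_00 = (-1)^(0+0) * minor(0,0) = 5
Entry delta = 1 - 3 = -2
Det delta = -2 * 5 = -10
New det = 12 + -10 = 2

Answer: 2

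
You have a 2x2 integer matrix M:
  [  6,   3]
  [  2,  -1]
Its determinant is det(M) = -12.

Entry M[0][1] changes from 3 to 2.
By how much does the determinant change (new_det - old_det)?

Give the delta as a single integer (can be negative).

Answer: 2

Derivation:
Cofactor C_01 = -2
Entry delta = 2 - 3 = -1
Det delta = entry_delta * cofactor = -1 * -2 = 2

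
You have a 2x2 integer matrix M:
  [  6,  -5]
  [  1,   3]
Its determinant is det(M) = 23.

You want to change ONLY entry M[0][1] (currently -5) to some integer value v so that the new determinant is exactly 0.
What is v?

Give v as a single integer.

det is linear in entry M[0][1]: det = old_det + (v - -5) * C_01
Cofactor C_01 = -1
Want det = 0: 23 + (v - -5) * -1 = 0
  (v - -5) = -23 / -1 = 23
  v = -5 + (23) = 18

Answer: 18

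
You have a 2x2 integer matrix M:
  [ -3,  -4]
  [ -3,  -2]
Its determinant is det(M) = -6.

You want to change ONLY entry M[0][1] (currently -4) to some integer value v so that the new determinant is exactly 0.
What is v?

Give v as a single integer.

Answer: -2

Derivation:
det is linear in entry M[0][1]: det = old_det + (v - -4) * C_01
Cofactor C_01 = 3
Want det = 0: -6 + (v - -4) * 3 = 0
  (v - -4) = 6 / 3 = 2
  v = -4 + (2) = -2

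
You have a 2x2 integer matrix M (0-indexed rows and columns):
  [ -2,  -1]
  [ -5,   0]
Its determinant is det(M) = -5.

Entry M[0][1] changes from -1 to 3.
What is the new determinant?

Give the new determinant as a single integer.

det is linear in row 0: changing M[0][1] by delta changes det by delta * cofactor(0,1).
Cofactor C_01 = (-1)^(0+1) * minor(0,1) = 5
Entry delta = 3 - -1 = 4
Det delta = 4 * 5 = 20
New det = -5 + 20 = 15

Answer: 15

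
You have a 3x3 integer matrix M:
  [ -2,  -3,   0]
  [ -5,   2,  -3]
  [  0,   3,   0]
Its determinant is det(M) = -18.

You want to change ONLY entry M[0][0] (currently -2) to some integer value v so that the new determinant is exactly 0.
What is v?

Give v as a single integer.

det is linear in entry M[0][0]: det = old_det + (v - -2) * C_00
Cofactor C_00 = 9
Want det = 0: -18 + (v - -2) * 9 = 0
  (v - -2) = 18 / 9 = 2
  v = -2 + (2) = 0

Answer: 0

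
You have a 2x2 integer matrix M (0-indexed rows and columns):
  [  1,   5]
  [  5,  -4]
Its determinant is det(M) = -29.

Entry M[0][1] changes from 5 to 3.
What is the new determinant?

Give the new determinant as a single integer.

det is linear in row 0: changing M[0][1] by delta changes det by delta * cofactor(0,1).
Cofactor C_01 = (-1)^(0+1) * minor(0,1) = -5
Entry delta = 3 - 5 = -2
Det delta = -2 * -5 = 10
New det = -29 + 10 = -19

Answer: -19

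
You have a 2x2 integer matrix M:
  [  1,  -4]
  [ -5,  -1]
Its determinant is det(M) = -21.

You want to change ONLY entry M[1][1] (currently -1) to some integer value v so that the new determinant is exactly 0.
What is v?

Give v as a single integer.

Answer: 20

Derivation:
det is linear in entry M[1][1]: det = old_det + (v - -1) * C_11
Cofactor C_11 = 1
Want det = 0: -21 + (v - -1) * 1 = 0
  (v - -1) = 21 / 1 = 21
  v = -1 + (21) = 20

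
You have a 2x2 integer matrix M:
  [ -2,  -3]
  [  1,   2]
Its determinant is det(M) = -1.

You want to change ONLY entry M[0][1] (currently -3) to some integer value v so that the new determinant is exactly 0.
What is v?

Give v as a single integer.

det is linear in entry M[0][1]: det = old_det + (v - -3) * C_01
Cofactor C_01 = -1
Want det = 0: -1 + (v - -3) * -1 = 0
  (v - -3) = 1 / -1 = -1
  v = -3 + (-1) = -4

Answer: -4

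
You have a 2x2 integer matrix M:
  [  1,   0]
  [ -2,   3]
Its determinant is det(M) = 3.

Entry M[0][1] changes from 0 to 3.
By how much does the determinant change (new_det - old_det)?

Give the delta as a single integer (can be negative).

Cofactor C_01 = 2
Entry delta = 3 - 0 = 3
Det delta = entry_delta * cofactor = 3 * 2 = 6

Answer: 6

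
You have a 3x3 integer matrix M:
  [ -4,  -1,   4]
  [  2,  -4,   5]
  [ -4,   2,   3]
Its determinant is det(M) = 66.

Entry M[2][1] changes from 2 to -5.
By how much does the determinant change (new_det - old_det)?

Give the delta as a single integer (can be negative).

Answer: -196

Derivation:
Cofactor C_21 = 28
Entry delta = -5 - 2 = -7
Det delta = entry_delta * cofactor = -7 * 28 = -196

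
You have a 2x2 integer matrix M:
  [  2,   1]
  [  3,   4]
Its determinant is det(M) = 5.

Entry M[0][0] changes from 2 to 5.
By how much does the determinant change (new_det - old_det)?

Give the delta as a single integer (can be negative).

Answer: 12

Derivation:
Cofactor C_00 = 4
Entry delta = 5 - 2 = 3
Det delta = entry_delta * cofactor = 3 * 4 = 12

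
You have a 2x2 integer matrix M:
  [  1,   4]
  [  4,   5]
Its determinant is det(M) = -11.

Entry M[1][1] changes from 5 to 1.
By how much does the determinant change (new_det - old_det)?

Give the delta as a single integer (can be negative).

Answer: -4

Derivation:
Cofactor C_11 = 1
Entry delta = 1 - 5 = -4
Det delta = entry_delta * cofactor = -4 * 1 = -4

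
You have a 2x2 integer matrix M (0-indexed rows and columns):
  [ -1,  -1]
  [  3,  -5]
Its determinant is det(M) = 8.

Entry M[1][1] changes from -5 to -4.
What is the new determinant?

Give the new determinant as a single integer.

Answer: 7

Derivation:
det is linear in row 1: changing M[1][1] by delta changes det by delta * cofactor(1,1).
Cofactor C_11 = (-1)^(1+1) * minor(1,1) = -1
Entry delta = -4 - -5 = 1
Det delta = 1 * -1 = -1
New det = 8 + -1 = 7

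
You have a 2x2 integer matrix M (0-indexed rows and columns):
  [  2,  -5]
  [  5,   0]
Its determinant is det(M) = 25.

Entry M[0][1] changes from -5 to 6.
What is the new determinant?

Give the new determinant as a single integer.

det is linear in row 0: changing M[0][1] by delta changes det by delta * cofactor(0,1).
Cofactor C_01 = (-1)^(0+1) * minor(0,1) = -5
Entry delta = 6 - -5 = 11
Det delta = 11 * -5 = -55
New det = 25 + -55 = -30

Answer: -30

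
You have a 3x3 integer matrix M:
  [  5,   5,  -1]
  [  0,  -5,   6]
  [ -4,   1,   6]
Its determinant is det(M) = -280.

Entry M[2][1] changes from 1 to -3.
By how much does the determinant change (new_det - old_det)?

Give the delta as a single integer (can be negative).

Answer: 120

Derivation:
Cofactor C_21 = -30
Entry delta = -3 - 1 = -4
Det delta = entry_delta * cofactor = -4 * -30 = 120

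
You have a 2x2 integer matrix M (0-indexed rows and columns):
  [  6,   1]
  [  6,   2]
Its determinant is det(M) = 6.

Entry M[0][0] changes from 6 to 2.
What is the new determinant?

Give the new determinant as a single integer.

det is linear in row 0: changing M[0][0] by delta changes det by delta * cofactor(0,0).
Cofactor C_00 = (-1)^(0+0) * minor(0,0) = 2
Entry delta = 2 - 6 = -4
Det delta = -4 * 2 = -8
New det = 6 + -8 = -2

Answer: -2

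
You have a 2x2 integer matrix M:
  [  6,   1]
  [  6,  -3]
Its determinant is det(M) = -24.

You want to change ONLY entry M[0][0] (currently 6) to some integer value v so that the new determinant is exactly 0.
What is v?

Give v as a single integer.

det is linear in entry M[0][0]: det = old_det + (v - 6) * C_00
Cofactor C_00 = -3
Want det = 0: -24 + (v - 6) * -3 = 0
  (v - 6) = 24 / -3 = -8
  v = 6 + (-8) = -2

Answer: -2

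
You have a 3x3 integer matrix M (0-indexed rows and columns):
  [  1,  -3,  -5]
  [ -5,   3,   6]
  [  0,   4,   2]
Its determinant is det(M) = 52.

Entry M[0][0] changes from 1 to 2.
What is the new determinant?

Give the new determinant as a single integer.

Answer: 34

Derivation:
det is linear in row 0: changing M[0][0] by delta changes det by delta * cofactor(0,0).
Cofactor C_00 = (-1)^(0+0) * minor(0,0) = -18
Entry delta = 2 - 1 = 1
Det delta = 1 * -18 = -18
New det = 52 + -18 = 34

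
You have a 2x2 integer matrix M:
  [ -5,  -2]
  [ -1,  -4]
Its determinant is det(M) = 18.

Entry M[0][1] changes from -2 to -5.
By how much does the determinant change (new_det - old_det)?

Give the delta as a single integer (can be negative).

Cofactor C_01 = 1
Entry delta = -5 - -2 = -3
Det delta = entry_delta * cofactor = -3 * 1 = -3

Answer: -3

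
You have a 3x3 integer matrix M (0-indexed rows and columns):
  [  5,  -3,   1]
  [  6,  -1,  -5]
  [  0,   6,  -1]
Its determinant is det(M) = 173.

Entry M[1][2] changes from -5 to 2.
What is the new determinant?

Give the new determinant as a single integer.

det is linear in row 1: changing M[1][2] by delta changes det by delta * cofactor(1,2).
Cofactor C_12 = (-1)^(1+2) * minor(1,2) = -30
Entry delta = 2 - -5 = 7
Det delta = 7 * -30 = -210
New det = 173 + -210 = -37

Answer: -37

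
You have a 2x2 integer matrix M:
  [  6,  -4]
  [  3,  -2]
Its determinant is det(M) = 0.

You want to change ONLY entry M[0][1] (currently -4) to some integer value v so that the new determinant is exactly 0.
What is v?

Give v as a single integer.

Answer: -4

Derivation:
det is linear in entry M[0][1]: det = old_det + (v - -4) * C_01
Cofactor C_01 = -3
Want det = 0: 0 + (v - -4) * -3 = 0
  (v - -4) = 0 / -3 = 0
  v = -4 + (0) = -4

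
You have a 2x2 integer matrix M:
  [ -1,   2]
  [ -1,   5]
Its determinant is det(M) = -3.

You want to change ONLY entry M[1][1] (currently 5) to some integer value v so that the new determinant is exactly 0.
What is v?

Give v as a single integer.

Answer: 2

Derivation:
det is linear in entry M[1][1]: det = old_det + (v - 5) * C_11
Cofactor C_11 = -1
Want det = 0: -3 + (v - 5) * -1 = 0
  (v - 5) = 3 / -1 = -3
  v = 5 + (-3) = 2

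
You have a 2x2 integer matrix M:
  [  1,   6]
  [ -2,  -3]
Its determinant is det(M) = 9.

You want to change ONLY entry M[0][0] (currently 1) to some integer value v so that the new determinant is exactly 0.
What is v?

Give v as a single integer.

det is linear in entry M[0][0]: det = old_det + (v - 1) * C_00
Cofactor C_00 = -3
Want det = 0: 9 + (v - 1) * -3 = 0
  (v - 1) = -9 / -3 = 3
  v = 1 + (3) = 4

Answer: 4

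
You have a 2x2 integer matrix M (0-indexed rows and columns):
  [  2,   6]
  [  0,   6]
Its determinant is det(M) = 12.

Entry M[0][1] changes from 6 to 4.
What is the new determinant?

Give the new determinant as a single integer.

det is linear in row 0: changing M[0][1] by delta changes det by delta * cofactor(0,1).
Cofactor C_01 = (-1)^(0+1) * minor(0,1) = 0
Entry delta = 4 - 6 = -2
Det delta = -2 * 0 = 0
New det = 12 + 0 = 12

Answer: 12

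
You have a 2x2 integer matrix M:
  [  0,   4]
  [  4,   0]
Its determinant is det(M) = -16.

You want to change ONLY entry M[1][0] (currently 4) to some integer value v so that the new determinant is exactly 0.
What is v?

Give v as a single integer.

det is linear in entry M[1][0]: det = old_det + (v - 4) * C_10
Cofactor C_10 = -4
Want det = 0: -16 + (v - 4) * -4 = 0
  (v - 4) = 16 / -4 = -4
  v = 4 + (-4) = 0

Answer: 0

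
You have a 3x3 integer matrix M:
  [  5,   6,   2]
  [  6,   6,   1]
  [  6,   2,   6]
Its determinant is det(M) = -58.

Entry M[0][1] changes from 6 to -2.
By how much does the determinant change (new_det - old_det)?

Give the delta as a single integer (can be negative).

Cofactor C_01 = -30
Entry delta = -2 - 6 = -8
Det delta = entry_delta * cofactor = -8 * -30 = 240

Answer: 240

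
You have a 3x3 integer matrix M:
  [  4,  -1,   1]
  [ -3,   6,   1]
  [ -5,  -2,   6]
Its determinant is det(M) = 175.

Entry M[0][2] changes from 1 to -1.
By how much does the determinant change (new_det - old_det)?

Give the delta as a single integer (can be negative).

Answer: -72

Derivation:
Cofactor C_02 = 36
Entry delta = -1 - 1 = -2
Det delta = entry_delta * cofactor = -2 * 36 = -72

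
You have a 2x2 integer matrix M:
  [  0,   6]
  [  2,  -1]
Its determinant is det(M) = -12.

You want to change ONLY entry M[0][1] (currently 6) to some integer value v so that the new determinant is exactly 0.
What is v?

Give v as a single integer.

det is linear in entry M[0][1]: det = old_det + (v - 6) * C_01
Cofactor C_01 = -2
Want det = 0: -12 + (v - 6) * -2 = 0
  (v - 6) = 12 / -2 = -6
  v = 6 + (-6) = 0

Answer: 0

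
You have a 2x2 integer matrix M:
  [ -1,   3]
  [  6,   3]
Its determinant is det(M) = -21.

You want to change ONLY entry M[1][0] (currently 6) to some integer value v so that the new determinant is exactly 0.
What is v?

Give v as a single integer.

det is linear in entry M[1][0]: det = old_det + (v - 6) * C_10
Cofactor C_10 = -3
Want det = 0: -21 + (v - 6) * -3 = 0
  (v - 6) = 21 / -3 = -7
  v = 6 + (-7) = -1

Answer: -1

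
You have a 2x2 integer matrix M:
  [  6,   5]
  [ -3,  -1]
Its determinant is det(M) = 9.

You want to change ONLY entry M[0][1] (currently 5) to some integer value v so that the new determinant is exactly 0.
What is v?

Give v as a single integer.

Answer: 2

Derivation:
det is linear in entry M[0][1]: det = old_det + (v - 5) * C_01
Cofactor C_01 = 3
Want det = 0: 9 + (v - 5) * 3 = 0
  (v - 5) = -9 / 3 = -3
  v = 5 + (-3) = 2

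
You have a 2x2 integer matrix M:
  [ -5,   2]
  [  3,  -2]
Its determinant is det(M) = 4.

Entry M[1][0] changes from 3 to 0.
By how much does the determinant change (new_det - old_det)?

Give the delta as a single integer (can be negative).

Answer: 6

Derivation:
Cofactor C_10 = -2
Entry delta = 0 - 3 = -3
Det delta = entry_delta * cofactor = -3 * -2 = 6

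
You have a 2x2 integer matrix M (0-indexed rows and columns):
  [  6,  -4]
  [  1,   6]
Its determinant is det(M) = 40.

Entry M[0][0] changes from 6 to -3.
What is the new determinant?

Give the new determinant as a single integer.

Answer: -14

Derivation:
det is linear in row 0: changing M[0][0] by delta changes det by delta * cofactor(0,0).
Cofactor C_00 = (-1)^(0+0) * minor(0,0) = 6
Entry delta = -3 - 6 = -9
Det delta = -9 * 6 = -54
New det = 40 + -54 = -14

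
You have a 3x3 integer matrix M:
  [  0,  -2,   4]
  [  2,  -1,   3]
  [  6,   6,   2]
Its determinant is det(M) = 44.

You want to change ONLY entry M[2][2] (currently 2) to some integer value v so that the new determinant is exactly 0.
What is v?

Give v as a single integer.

det is linear in entry M[2][2]: det = old_det + (v - 2) * C_22
Cofactor C_22 = 4
Want det = 0: 44 + (v - 2) * 4 = 0
  (v - 2) = -44 / 4 = -11
  v = 2 + (-11) = -9

Answer: -9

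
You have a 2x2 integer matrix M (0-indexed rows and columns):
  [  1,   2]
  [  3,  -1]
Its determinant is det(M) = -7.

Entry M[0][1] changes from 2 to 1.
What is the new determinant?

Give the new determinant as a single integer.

det is linear in row 0: changing M[0][1] by delta changes det by delta * cofactor(0,1).
Cofactor C_01 = (-1)^(0+1) * minor(0,1) = -3
Entry delta = 1 - 2 = -1
Det delta = -1 * -3 = 3
New det = -7 + 3 = -4

Answer: -4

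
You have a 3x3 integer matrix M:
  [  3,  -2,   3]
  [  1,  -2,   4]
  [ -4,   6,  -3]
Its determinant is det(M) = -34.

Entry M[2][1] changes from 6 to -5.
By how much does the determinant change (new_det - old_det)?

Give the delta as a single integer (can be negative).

Cofactor C_21 = -9
Entry delta = -5 - 6 = -11
Det delta = entry_delta * cofactor = -11 * -9 = 99

Answer: 99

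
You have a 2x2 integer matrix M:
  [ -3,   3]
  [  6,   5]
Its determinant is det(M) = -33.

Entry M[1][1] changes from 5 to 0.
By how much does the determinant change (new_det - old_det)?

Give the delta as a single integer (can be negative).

Cofactor C_11 = -3
Entry delta = 0 - 5 = -5
Det delta = entry_delta * cofactor = -5 * -3 = 15

Answer: 15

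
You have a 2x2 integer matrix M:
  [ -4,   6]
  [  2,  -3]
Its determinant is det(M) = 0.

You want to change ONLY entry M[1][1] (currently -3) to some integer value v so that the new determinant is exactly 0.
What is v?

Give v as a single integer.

Answer: -3

Derivation:
det is linear in entry M[1][1]: det = old_det + (v - -3) * C_11
Cofactor C_11 = -4
Want det = 0: 0 + (v - -3) * -4 = 0
  (v - -3) = 0 / -4 = 0
  v = -3 + (0) = -3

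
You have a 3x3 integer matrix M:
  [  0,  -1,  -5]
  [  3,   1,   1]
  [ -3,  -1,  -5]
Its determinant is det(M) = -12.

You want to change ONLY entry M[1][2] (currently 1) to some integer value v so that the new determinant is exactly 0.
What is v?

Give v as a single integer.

det is linear in entry M[1][2]: det = old_det + (v - 1) * C_12
Cofactor C_12 = 3
Want det = 0: -12 + (v - 1) * 3 = 0
  (v - 1) = 12 / 3 = 4
  v = 1 + (4) = 5

Answer: 5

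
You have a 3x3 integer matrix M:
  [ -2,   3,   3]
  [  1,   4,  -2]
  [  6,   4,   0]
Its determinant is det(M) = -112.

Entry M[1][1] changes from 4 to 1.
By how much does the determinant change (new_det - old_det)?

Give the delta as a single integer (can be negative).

Answer: 54

Derivation:
Cofactor C_11 = -18
Entry delta = 1 - 4 = -3
Det delta = entry_delta * cofactor = -3 * -18 = 54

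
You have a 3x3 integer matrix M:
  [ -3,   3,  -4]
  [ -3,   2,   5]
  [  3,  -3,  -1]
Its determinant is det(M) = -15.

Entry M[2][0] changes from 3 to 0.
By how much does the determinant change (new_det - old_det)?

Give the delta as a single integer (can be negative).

Cofactor C_20 = 23
Entry delta = 0 - 3 = -3
Det delta = entry_delta * cofactor = -3 * 23 = -69

Answer: -69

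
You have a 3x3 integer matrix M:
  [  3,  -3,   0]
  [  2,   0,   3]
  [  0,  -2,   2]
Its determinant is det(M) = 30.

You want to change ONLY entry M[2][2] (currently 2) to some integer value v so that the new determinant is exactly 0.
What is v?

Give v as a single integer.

Answer: -3

Derivation:
det is linear in entry M[2][2]: det = old_det + (v - 2) * C_22
Cofactor C_22 = 6
Want det = 0: 30 + (v - 2) * 6 = 0
  (v - 2) = -30 / 6 = -5
  v = 2 + (-5) = -3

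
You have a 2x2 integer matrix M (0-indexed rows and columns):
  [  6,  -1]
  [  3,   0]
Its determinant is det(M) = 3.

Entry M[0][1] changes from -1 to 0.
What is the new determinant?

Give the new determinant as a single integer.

Answer: 0

Derivation:
det is linear in row 0: changing M[0][1] by delta changes det by delta * cofactor(0,1).
Cofactor C_01 = (-1)^(0+1) * minor(0,1) = -3
Entry delta = 0 - -1 = 1
Det delta = 1 * -3 = -3
New det = 3 + -3 = 0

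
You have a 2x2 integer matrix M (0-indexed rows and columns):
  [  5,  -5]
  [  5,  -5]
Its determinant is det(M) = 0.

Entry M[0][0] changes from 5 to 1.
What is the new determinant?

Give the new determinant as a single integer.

det is linear in row 0: changing M[0][0] by delta changes det by delta * cofactor(0,0).
Cofactor C_00 = (-1)^(0+0) * minor(0,0) = -5
Entry delta = 1 - 5 = -4
Det delta = -4 * -5 = 20
New det = 0 + 20 = 20

Answer: 20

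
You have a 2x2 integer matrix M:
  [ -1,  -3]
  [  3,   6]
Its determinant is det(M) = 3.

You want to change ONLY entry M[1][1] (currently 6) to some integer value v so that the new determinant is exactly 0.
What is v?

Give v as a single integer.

det is linear in entry M[1][1]: det = old_det + (v - 6) * C_11
Cofactor C_11 = -1
Want det = 0: 3 + (v - 6) * -1 = 0
  (v - 6) = -3 / -1 = 3
  v = 6 + (3) = 9

Answer: 9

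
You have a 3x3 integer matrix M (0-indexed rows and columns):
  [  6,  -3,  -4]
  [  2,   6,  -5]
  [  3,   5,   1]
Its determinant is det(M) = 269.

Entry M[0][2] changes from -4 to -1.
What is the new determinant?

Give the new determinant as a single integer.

det is linear in row 0: changing M[0][2] by delta changes det by delta * cofactor(0,2).
Cofactor C_02 = (-1)^(0+2) * minor(0,2) = -8
Entry delta = -1 - -4 = 3
Det delta = 3 * -8 = -24
New det = 269 + -24 = 245

Answer: 245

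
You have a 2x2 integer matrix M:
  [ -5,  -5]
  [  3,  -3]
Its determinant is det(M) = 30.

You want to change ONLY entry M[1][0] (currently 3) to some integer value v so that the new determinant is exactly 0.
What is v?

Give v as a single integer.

det is linear in entry M[1][0]: det = old_det + (v - 3) * C_10
Cofactor C_10 = 5
Want det = 0: 30 + (v - 3) * 5 = 0
  (v - 3) = -30 / 5 = -6
  v = 3 + (-6) = -3

Answer: -3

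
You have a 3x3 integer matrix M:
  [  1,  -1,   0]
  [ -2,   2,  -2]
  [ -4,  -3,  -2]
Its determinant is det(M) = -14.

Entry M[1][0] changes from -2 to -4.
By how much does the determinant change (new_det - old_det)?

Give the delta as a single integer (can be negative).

Answer: 4

Derivation:
Cofactor C_10 = -2
Entry delta = -4 - -2 = -2
Det delta = entry_delta * cofactor = -2 * -2 = 4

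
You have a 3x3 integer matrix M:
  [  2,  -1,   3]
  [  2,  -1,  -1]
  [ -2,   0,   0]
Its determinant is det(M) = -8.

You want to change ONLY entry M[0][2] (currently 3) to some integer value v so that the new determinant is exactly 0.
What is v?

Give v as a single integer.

det is linear in entry M[0][2]: det = old_det + (v - 3) * C_02
Cofactor C_02 = -2
Want det = 0: -8 + (v - 3) * -2 = 0
  (v - 3) = 8 / -2 = -4
  v = 3 + (-4) = -1

Answer: -1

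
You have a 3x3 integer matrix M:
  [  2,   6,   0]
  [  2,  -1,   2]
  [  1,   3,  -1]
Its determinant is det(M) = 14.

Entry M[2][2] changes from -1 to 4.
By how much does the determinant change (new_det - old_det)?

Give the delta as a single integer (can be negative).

Answer: -70

Derivation:
Cofactor C_22 = -14
Entry delta = 4 - -1 = 5
Det delta = entry_delta * cofactor = 5 * -14 = -70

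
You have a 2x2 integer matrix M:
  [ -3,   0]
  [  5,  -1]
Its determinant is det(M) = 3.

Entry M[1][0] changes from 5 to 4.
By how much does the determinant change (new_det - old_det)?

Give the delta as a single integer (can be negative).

Answer: 0

Derivation:
Cofactor C_10 = 0
Entry delta = 4 - 5 = -1
Det delta = entry_delta * cofactor = -1 * 0 = 0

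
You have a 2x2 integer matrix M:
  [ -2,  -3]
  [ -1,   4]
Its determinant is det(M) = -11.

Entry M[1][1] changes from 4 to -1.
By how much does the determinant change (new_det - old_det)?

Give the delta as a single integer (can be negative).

Answer: 10

Derivation:
Cofactor C_11 = -2
Entry delta = -1 - 4 = -5
Det delta = entry_delta * cofactor = -5 * -2 = 10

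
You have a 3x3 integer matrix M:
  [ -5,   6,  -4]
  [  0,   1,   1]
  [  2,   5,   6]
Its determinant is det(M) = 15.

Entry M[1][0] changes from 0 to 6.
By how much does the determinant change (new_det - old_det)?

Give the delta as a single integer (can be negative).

Cofactor C_10 = -56
Entry delta = 6 - 0 = 6
Det delta = entry_delta * cofactor = 6 * -56 = -336

Answer: -336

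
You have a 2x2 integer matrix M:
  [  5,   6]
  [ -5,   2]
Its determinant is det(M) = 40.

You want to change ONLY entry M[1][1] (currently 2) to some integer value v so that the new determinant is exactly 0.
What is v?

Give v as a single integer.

Answer: -6

Derivation:
det is linear in entry M[1][1]: det = old_det + (v - 2) * C_11
Cofactor C_11 = 5
Want det = 0: 40 + (v - 2) * 5 = 0
  (v - 2) = -40 / 5 = -8
  v = 2 + (-8) = -6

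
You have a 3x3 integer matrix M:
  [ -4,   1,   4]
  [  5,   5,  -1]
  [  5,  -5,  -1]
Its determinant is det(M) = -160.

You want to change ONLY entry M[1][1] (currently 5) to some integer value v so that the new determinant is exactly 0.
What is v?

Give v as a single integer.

det is linear in entry M[1][1]: det = old_det + (v - 5) * C_11
Cofactor C_11 = -16
Want det = 0: -160 + (v - 5) * -16 = 0
  (v - 5) = 160 / -16 = -10
  v = 5 + (-10) = -5

Answer: -5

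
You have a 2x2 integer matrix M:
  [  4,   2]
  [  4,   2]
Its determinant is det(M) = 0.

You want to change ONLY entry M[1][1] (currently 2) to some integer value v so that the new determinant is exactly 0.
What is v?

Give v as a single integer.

Answer: 2

Derivation:
det is linear in entry M[1][1]: det = old_det + (v - 2) * C_11
Cofactor C_11 = 4
Want det = 0: 0 + (v - 2) * 4 = 0
  (v - 2) = 0 / 4 = 0
  v = 2 + (0) = 2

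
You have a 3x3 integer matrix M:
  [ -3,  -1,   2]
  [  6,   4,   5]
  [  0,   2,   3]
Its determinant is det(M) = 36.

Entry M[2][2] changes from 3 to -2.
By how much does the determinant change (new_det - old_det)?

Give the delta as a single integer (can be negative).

Answer: 30

Derivation:
Cofactor C_22 = -6
Entry delta = -2 - 3 = -5
Det delta = entry_delta * cofactor = -5 * -6 = 30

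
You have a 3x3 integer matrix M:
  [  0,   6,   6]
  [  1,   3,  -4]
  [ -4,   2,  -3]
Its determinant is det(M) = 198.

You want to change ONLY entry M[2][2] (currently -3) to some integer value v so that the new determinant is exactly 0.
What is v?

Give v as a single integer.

Answer: 30

Derivation:
det is linear in entry M[2][2]: det = old_det + (v - -3) * C_22
Cofactor C_22 = -6
Want det = 0: 198 + (v - -3) * -6 = 0
  (v - -3) = -198 / -6 = 33
  v = -3 + (33) = 30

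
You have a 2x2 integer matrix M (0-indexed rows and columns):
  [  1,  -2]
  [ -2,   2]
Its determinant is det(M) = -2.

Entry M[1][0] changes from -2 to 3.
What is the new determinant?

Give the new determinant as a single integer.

det is linear in row 1: changing M[1][0] by delta changes det by delta * cofactor(1,0).
Cofactor C_10 = (-1)^(1+0) * minor(1,0) = 2
Entry delta = 3 - -2 = 5
Det delta = 5 * 2 = 10
New det = -2 + 10 = 8

Answer: 8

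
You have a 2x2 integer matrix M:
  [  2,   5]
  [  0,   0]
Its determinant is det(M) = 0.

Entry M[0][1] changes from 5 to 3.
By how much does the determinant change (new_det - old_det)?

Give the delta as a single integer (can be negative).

Answer: 0

Derivation:
Cofactor C_01 = 0
Entry delta = 3 - 5 = -2
Det delta = entry_delta * cofactor = -2 * 0 = 0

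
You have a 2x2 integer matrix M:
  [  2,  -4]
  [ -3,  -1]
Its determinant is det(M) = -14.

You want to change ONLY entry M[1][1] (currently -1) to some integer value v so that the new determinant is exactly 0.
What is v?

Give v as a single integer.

det is linear in entry M[1][1]: det = old_det + (v - -1) * C_11
Cofactor C_11 = 2
Want det = 0: -14 + (v - -1) * 2 = 0
  (v - -1) = 14 / 2 = 7
  v = -1 + (7) = 6

Answer: 6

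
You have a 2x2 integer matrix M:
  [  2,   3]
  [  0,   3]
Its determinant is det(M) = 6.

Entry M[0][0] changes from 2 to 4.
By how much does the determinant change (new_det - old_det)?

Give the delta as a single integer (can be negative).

Answer: 6

Derivation:
Cofactor C_00 = 3
Entry delta = 4 - 2 = 2
Det delta = entry_delta * cofactor = 2 * 3 = 6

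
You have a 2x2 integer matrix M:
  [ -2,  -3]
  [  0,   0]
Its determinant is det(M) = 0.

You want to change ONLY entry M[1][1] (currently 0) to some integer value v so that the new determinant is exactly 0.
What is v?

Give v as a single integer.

Answer: 0

Derivation:
det is linear in entry M[1][1]: det = old_det + (v - 0) * C_11
Cofactor C_11 = -2
Want det = 0: 0 + (v - 0) * -2 = 0
  (v - 0) = 0 / -2 = 0
  v = 0 + (0) = 0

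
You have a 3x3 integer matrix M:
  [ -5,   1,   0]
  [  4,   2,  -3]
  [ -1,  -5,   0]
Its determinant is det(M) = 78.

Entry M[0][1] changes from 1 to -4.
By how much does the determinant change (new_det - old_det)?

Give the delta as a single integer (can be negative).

Answer: -15

Derivation:
Cofactor C_01 = 3
Entry delta = -4 - 1 = -5
Det delta = entry_delta * cofactor = -5 * 3 = -15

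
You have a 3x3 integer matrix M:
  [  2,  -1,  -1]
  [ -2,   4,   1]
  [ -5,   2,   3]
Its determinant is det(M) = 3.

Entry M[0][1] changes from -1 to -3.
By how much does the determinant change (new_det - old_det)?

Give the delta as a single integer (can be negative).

Cofactor C_01 = 1
Entry delta = -3 - -1 = -2
Det delta = entry_delta * cofactor = -2 * 1 = -2

Answer: -2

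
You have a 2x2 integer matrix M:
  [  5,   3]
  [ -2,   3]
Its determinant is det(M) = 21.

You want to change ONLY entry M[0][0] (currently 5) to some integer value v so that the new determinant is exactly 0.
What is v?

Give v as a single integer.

Answer: -2

Derivation:
det is linear in entry M[0][0]: det = old_det + (v - 5) * C_00
Cofactor C_00 = 3
Want det = 0: 21 + (v - 5) * 3 = 0
  (v - 5) = -21 / 3 = -7
  v = 5 + (-7) = -2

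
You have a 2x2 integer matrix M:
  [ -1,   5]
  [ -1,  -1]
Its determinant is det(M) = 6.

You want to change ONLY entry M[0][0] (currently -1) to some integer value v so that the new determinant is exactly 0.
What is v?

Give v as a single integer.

det is linear in entry M[0][0]: det = old_det + (v - -1) * C_00
Cofactor C_00 = -1
Want det = 0: 6 + (v - -1) * -1 = 0
  (v - -1) = -6 / -1 = 6
  v = -1 + (6) = 5

Answer: 5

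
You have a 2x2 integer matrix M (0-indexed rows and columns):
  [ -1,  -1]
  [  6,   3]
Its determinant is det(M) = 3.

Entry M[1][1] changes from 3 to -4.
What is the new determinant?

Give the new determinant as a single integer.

Answer: 10

Derivation:
det is linear in row 1: changing M[1][1] by delta changes det by delta * cofactor(1,1).
Cofactor C_11 = (-1)^(1+1) * minor(1,1) = -1
Entry delta = -4 - 3 = -7
Det delta = -7 * -1 = 7
New det = 3 + 7 = 10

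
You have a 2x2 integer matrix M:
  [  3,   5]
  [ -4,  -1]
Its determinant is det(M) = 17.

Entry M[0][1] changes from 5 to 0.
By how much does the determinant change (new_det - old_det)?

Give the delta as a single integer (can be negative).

Answer: -20

Derivation:
Cofactor C_01 = 4
Entry delta = 0 - 5 = -5
Det delta = entry_delta * cofactor = -5 * 4 = -20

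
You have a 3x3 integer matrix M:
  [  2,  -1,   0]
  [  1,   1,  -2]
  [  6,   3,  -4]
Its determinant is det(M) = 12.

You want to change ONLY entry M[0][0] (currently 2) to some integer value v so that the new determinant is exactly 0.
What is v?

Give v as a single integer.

Answer: -4

Derivation:
det is linear in entry M[0][0]: det = old_det + (v - 2) * C_00
Cofactor C_00 = 2
Want det = 0: 12 + (v - 2) * 2 = 0
  (v - 2) = -12 / 2 = -6
  v = 2 + (-6) = -4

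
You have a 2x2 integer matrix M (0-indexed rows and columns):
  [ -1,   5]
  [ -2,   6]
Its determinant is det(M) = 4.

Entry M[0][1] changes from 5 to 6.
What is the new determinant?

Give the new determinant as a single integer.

Answer: 6

Derivation:
det is linear in row 0: changing M[0][1] by delta changes det by delta * cofactor(0,1).
Cofactor C_01 = (-1)^(0+1) * minor(0,1) = 2
Entry delta = 6 - 5 = 1
Det delta = 1 * 2 = 2
New det = 4 + 2 = 6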